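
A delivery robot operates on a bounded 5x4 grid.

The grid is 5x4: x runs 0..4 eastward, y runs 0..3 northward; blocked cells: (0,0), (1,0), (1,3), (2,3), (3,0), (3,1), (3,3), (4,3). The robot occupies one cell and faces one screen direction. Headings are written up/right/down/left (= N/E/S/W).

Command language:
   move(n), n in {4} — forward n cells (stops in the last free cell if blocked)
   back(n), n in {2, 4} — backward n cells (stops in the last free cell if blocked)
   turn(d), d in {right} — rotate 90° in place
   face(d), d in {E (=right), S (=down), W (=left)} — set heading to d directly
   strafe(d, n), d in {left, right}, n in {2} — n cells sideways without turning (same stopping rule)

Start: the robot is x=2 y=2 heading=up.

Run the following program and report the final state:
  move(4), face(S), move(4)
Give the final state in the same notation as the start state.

x=2 y=0 heading=down

t0: x=2 y=2 heading=up
t=1 move(4) ⇒ x=2 y=2 heading=up
t=2 face(S) ⇒ x=2 y=2 heading=down
t=3 move(4) ⇒ x=2 y=0 heading=down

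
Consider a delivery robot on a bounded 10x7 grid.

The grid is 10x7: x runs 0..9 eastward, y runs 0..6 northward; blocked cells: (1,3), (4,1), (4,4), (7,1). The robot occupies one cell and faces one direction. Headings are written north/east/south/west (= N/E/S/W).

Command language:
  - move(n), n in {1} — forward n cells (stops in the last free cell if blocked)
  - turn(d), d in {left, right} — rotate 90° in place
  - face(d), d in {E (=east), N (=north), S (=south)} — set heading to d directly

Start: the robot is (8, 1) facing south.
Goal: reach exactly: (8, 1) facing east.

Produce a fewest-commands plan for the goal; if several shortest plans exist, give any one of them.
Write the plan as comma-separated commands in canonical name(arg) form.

begin: (8, 1) facing south
step 1 (turn(left)): (8, 1) facing east
nothing shorter than 1 reaches the goal.

turn(left)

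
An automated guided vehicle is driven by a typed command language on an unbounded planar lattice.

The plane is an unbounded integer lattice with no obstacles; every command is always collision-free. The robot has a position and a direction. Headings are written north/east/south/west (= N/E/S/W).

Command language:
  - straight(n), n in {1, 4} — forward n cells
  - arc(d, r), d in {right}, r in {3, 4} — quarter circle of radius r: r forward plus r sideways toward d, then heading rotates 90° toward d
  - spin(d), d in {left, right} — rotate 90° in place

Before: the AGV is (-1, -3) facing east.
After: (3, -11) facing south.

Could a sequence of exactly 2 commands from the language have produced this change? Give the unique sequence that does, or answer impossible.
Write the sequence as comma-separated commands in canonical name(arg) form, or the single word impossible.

key: cell and facing (now S) both changed — the 2 commands mix motion and turning
begin: (-1, -3) facing east
step 1 (arc(right, 4)): (3, -7) facing south
step 2 (straight(4)): (3, -11) facing south
uniquely the one of 36 2-step routes that fits.

arc(right, 4), straight(4)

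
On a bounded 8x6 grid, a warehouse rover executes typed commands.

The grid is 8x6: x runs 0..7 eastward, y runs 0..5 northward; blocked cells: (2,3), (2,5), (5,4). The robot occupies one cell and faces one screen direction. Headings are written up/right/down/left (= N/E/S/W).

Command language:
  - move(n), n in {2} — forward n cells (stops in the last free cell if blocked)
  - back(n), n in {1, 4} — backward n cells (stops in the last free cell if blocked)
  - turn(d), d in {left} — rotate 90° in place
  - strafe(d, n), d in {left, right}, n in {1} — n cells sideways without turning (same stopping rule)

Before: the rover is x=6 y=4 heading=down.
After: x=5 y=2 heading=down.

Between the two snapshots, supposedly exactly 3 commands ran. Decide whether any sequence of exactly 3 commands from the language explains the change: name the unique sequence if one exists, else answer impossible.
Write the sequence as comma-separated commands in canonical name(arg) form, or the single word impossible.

key: the first strafe(right, 1) is stopped early by the blocked cell at (5,4)
t0: x=6 y=4 heading=down
t=1 strafe(right, 1) ⇒ x=6 y=4 heading=down
t=2 move(2) ⇒ x=6 y=2 heading=down
t=3 strafe(right, 1) ⇒ x=5 y=2 heading=down
uniquely the one of 216 3-step routes that fits.

strafe(right, 1), move(2), strafe(right, 1)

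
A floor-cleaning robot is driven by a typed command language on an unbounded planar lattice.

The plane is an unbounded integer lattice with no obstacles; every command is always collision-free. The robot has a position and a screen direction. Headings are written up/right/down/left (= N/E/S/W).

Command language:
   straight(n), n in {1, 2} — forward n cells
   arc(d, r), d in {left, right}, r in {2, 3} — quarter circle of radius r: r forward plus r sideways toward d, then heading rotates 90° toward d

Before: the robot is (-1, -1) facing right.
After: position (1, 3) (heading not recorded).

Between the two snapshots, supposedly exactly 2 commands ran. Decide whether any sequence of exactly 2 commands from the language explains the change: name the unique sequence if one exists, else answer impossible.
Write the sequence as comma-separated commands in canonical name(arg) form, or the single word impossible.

key: running straight(2) before arc(left, 2) would end elsewhere — order is forced
initial: (-1, -1) facing right
1. arc(left, 2) → (1, 1) facing up
2. straight(2) → (1, 3) facing up
all 36 alternatives checked — unique.

arc(left, 2), straight(2)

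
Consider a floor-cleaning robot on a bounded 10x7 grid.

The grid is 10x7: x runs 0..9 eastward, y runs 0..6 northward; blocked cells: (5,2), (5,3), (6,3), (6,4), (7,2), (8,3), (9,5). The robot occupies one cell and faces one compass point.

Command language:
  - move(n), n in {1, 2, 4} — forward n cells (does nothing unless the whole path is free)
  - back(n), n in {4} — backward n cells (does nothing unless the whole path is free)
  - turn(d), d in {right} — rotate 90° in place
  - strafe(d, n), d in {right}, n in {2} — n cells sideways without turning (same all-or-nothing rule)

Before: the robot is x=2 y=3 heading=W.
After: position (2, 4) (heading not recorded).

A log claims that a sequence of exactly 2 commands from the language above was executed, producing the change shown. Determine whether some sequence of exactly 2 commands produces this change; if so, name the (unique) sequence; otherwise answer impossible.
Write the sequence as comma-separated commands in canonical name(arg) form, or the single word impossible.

key: order matters: swapping turn(right) and move(1) lands elsewhere
t0: x=2 y=3 heading=W
t=1 turn(right) ⇒ x=2 y=3 heading=N
t=2 move(1) ⇒ x=2 y=4 heading=N
all 36 alternatives checked — unique.

turn(right), move(1)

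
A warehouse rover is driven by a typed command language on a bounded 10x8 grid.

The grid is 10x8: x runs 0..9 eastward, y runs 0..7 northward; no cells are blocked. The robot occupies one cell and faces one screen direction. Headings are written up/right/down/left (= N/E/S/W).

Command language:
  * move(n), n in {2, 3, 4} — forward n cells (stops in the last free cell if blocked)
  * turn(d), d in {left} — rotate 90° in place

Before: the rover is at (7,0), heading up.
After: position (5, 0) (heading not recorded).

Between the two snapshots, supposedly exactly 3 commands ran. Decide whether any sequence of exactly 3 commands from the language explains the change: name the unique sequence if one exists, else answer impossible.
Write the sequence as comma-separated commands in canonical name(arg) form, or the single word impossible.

t0: at (7,0), heading up
t=1 turn(left) ⇒ at (7,0), heading left
t=2 move(2) ⇒ at (5,0), heading left
t=3 turn(left) ⇒ at (5,0), heading down
all 64 alternatives checked — unique.

turn(left), move(2), turn(left)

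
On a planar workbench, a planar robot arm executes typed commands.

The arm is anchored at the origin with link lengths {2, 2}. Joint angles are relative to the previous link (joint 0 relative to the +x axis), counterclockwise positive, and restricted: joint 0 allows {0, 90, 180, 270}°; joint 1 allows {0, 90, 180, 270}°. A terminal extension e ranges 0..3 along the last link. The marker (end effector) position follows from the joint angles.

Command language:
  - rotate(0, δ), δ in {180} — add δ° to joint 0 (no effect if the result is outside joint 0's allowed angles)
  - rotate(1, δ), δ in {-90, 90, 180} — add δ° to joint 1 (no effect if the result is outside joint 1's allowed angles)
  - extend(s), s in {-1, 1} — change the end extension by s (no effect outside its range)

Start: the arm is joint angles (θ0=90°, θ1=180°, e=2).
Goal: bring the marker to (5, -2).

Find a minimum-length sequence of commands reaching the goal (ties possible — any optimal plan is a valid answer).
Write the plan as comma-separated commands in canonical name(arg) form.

extend(1), rotate(0, 180), rotate(1, -90)

from: joint angles (θ0=90°, θ1=180°, e=2)
[1] after extend(1): joint angles (θ0=90°, θ1=180°, e=3)
[2] after rotate(0, 180): joint angles (θ0=270°, θ1=180°, e=3)
[3] after rotate(1, -90): joint angles (θ0=270°, θ1=90°, e=3)
no 2-step plan works, so 3 is optimal.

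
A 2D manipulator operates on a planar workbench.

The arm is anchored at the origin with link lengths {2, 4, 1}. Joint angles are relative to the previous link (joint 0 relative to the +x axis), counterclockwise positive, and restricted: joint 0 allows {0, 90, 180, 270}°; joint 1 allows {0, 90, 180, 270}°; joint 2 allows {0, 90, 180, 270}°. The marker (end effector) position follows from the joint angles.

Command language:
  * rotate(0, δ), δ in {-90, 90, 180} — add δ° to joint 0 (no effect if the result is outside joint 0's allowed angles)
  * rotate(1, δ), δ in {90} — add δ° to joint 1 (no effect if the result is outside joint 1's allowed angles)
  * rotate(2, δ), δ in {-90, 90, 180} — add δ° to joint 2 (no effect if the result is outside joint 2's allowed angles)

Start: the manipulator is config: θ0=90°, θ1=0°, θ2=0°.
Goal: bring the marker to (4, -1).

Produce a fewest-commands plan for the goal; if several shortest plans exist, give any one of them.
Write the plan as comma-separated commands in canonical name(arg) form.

from: config: θ0=90°, θ1=0°, θ2=0°
t=1 rotate(2, 90) ⇒ config: θ0=90°, θ1=0°, θ2=90°
t=2 rotate(1, 90) ⇒ config: θ0=90°, θ1=90°, θ2=90°
t=3 rotate(0, 180) ⇒ config: θ0=270°, θ1=90°, θ2=90°
no 2-step plan works, so 3 is optimal.

rotate(2, 90), rotate(1, 90), rotate(0, 180)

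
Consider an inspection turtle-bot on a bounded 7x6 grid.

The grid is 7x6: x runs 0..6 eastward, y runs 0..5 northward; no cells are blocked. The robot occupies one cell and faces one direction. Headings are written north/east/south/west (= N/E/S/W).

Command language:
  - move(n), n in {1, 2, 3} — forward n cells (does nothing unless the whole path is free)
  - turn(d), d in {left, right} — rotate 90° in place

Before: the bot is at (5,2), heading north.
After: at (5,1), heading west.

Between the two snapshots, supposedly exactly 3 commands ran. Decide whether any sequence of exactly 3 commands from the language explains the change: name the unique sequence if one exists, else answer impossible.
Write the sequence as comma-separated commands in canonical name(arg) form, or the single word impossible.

every 3-command combo misses the target.

impossible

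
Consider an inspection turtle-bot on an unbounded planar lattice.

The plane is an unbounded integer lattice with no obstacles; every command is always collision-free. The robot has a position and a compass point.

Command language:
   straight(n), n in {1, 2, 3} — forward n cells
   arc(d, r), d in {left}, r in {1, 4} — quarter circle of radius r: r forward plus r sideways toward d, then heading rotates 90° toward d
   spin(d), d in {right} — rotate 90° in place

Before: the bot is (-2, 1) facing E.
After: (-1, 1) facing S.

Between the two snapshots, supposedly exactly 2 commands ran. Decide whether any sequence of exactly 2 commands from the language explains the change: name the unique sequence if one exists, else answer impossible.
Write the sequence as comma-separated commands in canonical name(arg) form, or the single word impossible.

straight(1), spin(right)

key: running spin(right) before straight(1) would end elsewhere — order is forced
t0: (-2, 1) facing E
[1] after straight(1): (-1, 1) facing E
[2] after spin(right): (-1, 1) facing S
uniquely the one of 36 2-step routes that fits.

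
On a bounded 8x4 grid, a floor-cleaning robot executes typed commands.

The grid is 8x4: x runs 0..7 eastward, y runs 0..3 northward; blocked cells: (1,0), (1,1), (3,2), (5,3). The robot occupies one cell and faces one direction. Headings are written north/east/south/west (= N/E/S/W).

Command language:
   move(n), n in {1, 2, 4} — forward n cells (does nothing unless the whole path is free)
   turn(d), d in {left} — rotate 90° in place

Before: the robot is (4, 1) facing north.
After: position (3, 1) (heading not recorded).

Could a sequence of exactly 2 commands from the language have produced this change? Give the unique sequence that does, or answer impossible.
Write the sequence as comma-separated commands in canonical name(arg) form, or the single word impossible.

key: running move(1) before turn(left) would end elsewhere — order is forced
t0: (4, 1) facing north
[1] after turn(left): (4, 1) facing west
[2] after move(1): (3, 1) facing west
no other 2-command option fits: unique.

turn(left), move(1)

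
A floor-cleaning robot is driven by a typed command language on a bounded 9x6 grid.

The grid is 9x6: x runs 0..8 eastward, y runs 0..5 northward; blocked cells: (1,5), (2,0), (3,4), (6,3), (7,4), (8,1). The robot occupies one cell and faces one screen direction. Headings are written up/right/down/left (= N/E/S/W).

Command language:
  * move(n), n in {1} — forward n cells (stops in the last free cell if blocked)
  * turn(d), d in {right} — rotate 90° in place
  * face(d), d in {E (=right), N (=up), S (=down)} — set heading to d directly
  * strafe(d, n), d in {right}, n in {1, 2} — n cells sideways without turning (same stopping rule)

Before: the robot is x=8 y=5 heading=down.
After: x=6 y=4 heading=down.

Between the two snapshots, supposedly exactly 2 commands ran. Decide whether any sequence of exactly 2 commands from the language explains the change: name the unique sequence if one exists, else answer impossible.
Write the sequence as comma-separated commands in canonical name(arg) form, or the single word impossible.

key: heading stays S — no command in the sequence turns
begin: x=8 y=5 heading=down
[1] after strafe(right, 2): x=6 y=5 heading=down
[2] after move(1): x=6 y=4 heading=down
uniquely the one of 49 2-step routes that fits.

strafe(right, 2), move(1)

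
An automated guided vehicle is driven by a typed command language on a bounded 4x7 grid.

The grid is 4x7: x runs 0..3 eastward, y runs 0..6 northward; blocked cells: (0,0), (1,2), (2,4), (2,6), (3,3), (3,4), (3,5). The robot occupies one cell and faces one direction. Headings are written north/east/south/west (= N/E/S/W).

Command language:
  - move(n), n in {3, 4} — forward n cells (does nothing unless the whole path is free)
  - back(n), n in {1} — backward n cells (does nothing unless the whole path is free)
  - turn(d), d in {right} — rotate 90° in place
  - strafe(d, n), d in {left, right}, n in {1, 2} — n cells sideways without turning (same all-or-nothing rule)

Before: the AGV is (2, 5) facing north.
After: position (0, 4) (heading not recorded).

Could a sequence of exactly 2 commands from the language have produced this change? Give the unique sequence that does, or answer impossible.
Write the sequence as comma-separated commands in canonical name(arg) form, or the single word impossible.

strafe(left, 2), back(1)

key: running back(1) before strafe(left, 2) would end elsewhere — order is forced
start: (2, 5) facing north
t=1 strafe(left, 2) ⇒ (0, 5) facing north
t=2 back(1) ⇒ (0, 4) facing north
uniquely the one of 64 2-step routes that fits.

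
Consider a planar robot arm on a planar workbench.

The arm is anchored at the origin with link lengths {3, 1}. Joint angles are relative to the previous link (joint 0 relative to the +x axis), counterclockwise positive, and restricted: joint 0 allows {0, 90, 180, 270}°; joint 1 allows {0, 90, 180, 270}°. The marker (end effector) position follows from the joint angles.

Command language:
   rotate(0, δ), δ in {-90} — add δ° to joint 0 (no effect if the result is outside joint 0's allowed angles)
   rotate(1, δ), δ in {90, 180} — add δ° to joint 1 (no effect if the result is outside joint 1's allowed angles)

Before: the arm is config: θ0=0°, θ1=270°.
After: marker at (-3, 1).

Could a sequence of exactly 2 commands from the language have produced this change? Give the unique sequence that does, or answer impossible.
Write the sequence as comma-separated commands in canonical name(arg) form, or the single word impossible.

initial: config: θ0=0°, θ1=270°
[1] after rotate(0, -90): config: θ0=270°, θ1=270°
[2] after rotate(0, -90): config: θ0=180°, θ1=270°
no rival 2-sequence matches.

rotate(0, -90), rotate(0, -90)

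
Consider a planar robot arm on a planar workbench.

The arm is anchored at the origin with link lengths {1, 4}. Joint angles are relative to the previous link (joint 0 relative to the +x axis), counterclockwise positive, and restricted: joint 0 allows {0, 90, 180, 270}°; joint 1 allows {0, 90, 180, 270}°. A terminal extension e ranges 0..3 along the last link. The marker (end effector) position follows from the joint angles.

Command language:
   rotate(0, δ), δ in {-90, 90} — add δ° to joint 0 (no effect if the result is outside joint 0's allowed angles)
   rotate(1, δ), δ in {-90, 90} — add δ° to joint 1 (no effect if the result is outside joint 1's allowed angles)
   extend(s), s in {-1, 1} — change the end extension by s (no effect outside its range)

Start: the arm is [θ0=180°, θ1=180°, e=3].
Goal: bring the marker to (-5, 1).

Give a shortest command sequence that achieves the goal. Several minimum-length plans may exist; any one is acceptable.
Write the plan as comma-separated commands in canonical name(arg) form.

start: [θ0=180°, θ1=180°, e=3]
[1] after rotate(0, -90): [θ0=90°, θ1=180°, e=3]
[2] after rotate(1, -90): [θ0=90°, θ1=90°, e=3]
[3] after extend(-1): [θ0=90°, θ1=90°, e=2]
[4] after extend(-1): [θ0=90°, θ1=90°, e=1]
nothing shorter than 4 reaches the goal.

rotate(0, -90), rotate(1, -90), extend(-1), extend(-1)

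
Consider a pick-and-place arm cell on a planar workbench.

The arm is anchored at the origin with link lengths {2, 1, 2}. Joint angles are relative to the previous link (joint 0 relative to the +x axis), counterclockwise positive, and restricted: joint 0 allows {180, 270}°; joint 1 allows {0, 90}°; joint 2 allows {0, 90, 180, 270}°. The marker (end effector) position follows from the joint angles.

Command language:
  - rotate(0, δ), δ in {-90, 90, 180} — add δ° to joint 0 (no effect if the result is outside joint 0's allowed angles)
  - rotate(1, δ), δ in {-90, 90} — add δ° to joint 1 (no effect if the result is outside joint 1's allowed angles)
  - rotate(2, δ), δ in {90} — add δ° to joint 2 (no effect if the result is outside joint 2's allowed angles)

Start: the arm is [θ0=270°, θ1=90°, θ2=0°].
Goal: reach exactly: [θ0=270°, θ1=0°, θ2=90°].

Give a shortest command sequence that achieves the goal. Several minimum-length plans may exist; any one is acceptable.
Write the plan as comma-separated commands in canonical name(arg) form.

begin: [θ0=270°, θ1=90°, θ2=0°]
[1] after rotate(1, -90): [θ0=270°, θ1=0°, θ2=0°]
[2] after rotate(2, 90): [θ0=270°, θ1=0°, θ2=90°]
shorter routes all fall short; 2 is best.

rotate(1, -90), rotate(2, 90)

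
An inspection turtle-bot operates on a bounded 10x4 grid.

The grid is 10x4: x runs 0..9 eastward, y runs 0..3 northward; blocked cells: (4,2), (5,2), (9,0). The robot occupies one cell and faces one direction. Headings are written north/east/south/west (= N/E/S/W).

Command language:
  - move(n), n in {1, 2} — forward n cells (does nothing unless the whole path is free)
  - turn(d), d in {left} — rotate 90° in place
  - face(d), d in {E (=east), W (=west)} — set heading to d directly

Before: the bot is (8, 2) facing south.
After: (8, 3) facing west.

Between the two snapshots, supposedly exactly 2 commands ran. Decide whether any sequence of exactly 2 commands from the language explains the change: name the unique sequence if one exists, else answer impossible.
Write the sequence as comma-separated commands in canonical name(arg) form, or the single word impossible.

checked all 2-command options: none fits.

impossible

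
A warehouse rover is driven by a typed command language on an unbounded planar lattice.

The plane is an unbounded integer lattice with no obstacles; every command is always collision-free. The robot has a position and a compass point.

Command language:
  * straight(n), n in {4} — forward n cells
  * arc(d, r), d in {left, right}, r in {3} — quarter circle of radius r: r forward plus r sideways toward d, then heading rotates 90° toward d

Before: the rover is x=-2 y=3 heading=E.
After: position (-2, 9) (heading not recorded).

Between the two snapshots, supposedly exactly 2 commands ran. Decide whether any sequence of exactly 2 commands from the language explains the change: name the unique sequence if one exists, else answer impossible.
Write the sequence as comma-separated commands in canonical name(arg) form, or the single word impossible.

arc(left, 3), arc(left, 3)

start: x=-2 y=3 heading=E
[1] after arc(left, 3): x=1 y=6 heading=N
[2] after arc(left, 3): x=-2 y=9 heading=W
all 9 alternatives checked — unique.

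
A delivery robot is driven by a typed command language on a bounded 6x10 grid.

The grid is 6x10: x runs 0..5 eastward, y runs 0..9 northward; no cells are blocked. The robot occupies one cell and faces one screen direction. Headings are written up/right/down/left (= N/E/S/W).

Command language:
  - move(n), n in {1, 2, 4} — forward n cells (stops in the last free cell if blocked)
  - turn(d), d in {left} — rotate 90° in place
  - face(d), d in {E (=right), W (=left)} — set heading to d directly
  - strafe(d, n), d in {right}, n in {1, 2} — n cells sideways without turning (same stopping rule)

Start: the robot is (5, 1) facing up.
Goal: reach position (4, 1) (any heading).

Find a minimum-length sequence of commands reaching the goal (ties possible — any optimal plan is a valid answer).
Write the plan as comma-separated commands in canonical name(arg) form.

turn(left), move(1)

initial: (5, 1) facing up
t=1 turn(left) ⇒ (5, 1) facing left
t=2 move(1) ⇒ (4, 1) facing left
shorter routes all fall short; 2 is best.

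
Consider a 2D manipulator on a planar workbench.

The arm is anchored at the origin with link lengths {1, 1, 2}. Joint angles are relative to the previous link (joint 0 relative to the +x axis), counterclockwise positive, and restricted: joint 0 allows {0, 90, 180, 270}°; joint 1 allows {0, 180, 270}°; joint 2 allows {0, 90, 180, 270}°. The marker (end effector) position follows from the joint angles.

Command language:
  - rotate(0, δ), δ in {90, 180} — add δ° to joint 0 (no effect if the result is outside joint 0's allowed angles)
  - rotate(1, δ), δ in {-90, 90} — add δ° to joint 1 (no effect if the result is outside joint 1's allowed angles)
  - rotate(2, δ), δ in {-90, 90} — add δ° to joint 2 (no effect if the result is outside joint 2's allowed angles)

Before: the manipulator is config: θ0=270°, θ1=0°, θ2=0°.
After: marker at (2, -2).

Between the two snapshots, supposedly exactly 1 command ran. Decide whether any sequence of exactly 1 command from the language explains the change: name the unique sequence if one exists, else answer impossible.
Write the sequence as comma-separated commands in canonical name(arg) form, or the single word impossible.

initial: config: θ0=270°, θ1=0°, θ2=0°
1. rotate(2, 90) → config: θ0=270°, θ1=0°, θ2=90°
no rival 1-sequence matches.

rotate(2, 90)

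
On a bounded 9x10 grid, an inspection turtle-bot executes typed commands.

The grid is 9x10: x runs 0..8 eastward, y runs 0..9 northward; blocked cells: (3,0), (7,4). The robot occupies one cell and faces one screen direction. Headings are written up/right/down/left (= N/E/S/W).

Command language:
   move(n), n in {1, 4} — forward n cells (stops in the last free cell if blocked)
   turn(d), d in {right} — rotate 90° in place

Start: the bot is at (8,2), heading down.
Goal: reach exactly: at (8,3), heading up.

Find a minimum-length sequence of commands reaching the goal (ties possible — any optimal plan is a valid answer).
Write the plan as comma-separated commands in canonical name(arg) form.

turn(right), turn(right), move(1)

initial: at (8,2), heading down
[1] after turn(right): at (8,2), heading left
[2] after turn(right): at (8,2), heading up
[3] after move(1): at (8,3), heading up
shorter routes all fall short; 3 is best.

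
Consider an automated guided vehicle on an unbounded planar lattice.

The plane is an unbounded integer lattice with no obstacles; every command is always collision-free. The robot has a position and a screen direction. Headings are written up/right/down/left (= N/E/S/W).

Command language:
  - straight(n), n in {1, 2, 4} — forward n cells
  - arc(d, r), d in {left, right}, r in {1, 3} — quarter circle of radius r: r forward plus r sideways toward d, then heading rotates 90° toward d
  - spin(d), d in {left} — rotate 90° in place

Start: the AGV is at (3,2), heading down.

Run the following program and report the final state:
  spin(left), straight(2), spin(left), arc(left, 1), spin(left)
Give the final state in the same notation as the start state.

at (4,3), heading down

start: at (3,2), heading down
t=1 spin(left) ⇒ at (3,2), heading right
t=2 straight(2) ⇒ at (5,2), heading right
t=3 spin(left) ⇒ at (5,2), heading up
t=4 arc(left, 1) ⇒ at (4,3), heading left
t=5 spin(left) ⇒ at (4,3), heading down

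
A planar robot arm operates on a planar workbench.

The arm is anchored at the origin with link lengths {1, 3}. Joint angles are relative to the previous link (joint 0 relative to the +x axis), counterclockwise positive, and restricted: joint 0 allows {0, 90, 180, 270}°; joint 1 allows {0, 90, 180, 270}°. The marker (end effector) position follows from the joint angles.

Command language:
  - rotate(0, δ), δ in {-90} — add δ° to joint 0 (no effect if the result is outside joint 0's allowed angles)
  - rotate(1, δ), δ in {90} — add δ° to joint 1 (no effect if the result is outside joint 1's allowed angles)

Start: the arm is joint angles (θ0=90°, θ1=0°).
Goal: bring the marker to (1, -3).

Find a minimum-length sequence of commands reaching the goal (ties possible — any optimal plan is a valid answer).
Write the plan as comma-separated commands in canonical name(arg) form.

rotate(1, 90), rotate(1, 90), rotate(1, 90), rotate(0, -90)

start: joint angles (θ0=90°, θ1=0°)
[1] after rotate(1, 90): joint angles (θ0=90°, θ1=90°)
[2] after rotate(1, 90): joint angles (θ0=90°, θ1=180°)
[3] after rotate(1, 90): joint angles (θ0=90°, θ1=270°)
[4] after rotate(0, -90): joint angles (θ0=0°, θ1=270°)
minimal: 4 command(s), checked below 4.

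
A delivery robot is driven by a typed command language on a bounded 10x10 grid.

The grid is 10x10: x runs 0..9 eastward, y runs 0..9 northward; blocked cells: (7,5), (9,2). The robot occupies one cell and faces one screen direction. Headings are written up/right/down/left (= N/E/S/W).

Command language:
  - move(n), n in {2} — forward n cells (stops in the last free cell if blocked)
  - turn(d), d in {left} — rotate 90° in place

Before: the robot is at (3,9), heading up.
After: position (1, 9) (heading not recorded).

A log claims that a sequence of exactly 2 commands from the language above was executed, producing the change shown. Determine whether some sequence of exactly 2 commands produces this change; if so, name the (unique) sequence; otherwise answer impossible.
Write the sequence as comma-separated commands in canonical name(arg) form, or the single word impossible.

turn(left), move(2)

key: running move(2) before turn(left) would end elsewhere — order is forced
begin: at (3,9), heading up
t=1 turn(left) ⇒ at (3,9), heading left
t=2 move(2) ⇒ at (1,9), heading left
all 4 alternatives checked — unique.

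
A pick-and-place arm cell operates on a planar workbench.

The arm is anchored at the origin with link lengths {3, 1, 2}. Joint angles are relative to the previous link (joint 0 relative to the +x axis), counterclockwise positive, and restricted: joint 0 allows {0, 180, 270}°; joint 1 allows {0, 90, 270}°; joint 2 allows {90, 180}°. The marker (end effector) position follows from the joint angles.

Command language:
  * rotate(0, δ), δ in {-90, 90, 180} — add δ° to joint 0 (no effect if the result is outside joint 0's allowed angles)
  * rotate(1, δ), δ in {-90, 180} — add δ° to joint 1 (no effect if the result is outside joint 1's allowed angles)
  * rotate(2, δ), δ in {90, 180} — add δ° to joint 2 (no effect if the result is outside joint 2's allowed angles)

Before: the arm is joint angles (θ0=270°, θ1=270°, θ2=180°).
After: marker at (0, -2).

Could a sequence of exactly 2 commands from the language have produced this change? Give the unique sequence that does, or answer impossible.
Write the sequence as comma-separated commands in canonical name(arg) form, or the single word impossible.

rotate(1, 180), rotate(1, -90)

key: running rotate(1, -90) before rotate(1, 180) would end elsewhere — order is forced
initial: joint angles (θ0=270°, θ1=270°, θ2=180°)
[1] after rotate(1, 180): joint angles (θ0=270°, θ1=90°, θ2=180°)
[2] after rotate(1, -90): joint angles (θ0=270°, θ1=0°, θ2=180°)
no other 2-command option fits: unique.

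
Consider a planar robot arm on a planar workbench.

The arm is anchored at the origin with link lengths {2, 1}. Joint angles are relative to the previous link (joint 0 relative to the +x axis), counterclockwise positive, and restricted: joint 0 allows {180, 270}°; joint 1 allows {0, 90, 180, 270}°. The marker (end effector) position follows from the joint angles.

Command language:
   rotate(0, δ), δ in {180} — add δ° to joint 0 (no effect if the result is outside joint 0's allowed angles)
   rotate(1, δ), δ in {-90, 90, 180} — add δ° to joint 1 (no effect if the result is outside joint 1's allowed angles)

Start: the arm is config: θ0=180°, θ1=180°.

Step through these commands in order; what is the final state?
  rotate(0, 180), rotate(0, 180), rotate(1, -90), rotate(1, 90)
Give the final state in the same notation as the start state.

config: θ0=180°, θ1=180°

start: config: θ0=180°, θ1=180°
step 1 (rotate(0, 180)): config: θ0=180°, θ1=180°
step 2 (rotate(0, 180)): config: θ0=180°, θ1=180°
step 3 (rotate(1, -90)): config: θ0=180°, θ1=90°
step 4 (rotate(1, 90)): config: θ0=180°, θ1=180°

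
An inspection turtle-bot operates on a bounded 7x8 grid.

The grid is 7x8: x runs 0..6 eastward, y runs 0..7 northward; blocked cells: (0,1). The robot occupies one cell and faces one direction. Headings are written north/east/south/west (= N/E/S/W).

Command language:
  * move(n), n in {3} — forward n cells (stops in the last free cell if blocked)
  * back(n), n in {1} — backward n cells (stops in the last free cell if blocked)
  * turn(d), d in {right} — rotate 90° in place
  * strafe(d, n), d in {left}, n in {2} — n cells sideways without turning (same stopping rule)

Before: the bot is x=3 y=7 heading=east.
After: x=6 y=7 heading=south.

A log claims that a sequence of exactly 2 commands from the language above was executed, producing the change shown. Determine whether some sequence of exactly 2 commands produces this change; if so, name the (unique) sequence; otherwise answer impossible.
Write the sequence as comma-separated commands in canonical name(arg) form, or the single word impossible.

key: cell and facing (now S) both changed — the 2 commands mix motion and turning
begin: x=3 y=7 heading=east
[1] after move(3): x=6 y=7 heading=east
[2] after turn(right): x=6 y=7 heading=south
all 16 alternatives checked — unique.

move(3), turn(right)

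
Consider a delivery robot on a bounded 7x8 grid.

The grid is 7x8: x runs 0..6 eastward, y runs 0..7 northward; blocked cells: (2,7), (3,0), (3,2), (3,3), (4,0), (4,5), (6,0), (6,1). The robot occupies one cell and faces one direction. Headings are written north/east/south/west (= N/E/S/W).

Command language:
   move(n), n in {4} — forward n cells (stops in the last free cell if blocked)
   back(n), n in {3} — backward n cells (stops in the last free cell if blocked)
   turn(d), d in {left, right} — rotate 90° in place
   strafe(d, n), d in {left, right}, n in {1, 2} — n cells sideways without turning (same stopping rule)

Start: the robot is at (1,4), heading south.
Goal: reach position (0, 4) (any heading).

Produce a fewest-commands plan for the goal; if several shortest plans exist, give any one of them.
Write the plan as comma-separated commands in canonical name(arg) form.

start: at (1,4), heading south
t=1 strafe(right, 2) ⇒ at (0,4), heading south
nothing shorter than 1 reaches the goal.

strafe(right, 2)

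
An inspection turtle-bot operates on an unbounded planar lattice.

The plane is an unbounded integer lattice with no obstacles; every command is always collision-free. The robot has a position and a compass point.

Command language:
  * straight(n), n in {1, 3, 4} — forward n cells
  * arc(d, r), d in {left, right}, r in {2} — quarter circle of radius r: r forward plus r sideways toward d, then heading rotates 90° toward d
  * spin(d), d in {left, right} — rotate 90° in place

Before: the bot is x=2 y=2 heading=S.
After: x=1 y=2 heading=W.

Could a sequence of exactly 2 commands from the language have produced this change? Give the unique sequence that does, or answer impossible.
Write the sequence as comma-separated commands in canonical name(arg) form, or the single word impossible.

spin(right), straight(1)

key: position moved to (1,2) AND the heading swung to W — translation plus rotation needed
start: x=2 y=2 heading=S
[1] after spin(right): x=2 y=2 heading=W
[2] after straight(1): x=1 y=2 heading=W
uniquely the one of 49 2-step routes that fits.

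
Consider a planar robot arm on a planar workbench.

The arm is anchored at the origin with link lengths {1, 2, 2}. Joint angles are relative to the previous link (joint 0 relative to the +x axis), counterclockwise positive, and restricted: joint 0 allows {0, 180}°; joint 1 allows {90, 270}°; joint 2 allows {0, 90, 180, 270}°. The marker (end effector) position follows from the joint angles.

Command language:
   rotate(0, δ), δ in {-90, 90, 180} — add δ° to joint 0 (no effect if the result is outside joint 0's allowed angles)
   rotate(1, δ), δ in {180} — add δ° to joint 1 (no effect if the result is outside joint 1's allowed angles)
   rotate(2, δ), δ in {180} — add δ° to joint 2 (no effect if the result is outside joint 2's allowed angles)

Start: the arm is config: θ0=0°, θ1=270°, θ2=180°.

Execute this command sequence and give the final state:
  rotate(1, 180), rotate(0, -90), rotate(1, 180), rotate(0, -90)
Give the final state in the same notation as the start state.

from: config: θ0=0°, θ1=270°, θ2=180°
t=1 rotate(1, 180) ⇒ config: θ0=0°, θ1=90°, θ2=180°
t=2 rotate(0, -90) ⇒ config: θ0=0°, θ1=90°, θ2=180°
t=3 rotate(1, 180) ⇒ config: θ0=0°, θ1=270°, θ2=180°
t=4 rotate(0, -90) ⇒ config: θ0=0°, θ1=270°, θ2=180°

config: θ0=0°, θ1=270°, θ2=180°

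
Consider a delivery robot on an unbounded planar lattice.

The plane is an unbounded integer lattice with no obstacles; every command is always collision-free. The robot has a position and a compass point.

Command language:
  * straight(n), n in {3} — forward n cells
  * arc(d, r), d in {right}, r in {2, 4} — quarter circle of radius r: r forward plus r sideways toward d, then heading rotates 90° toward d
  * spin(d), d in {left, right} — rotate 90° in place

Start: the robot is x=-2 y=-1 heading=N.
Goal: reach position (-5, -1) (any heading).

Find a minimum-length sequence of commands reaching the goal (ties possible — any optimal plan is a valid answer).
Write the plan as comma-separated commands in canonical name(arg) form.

start: x=-2 y=-1 heading=N
step 1 (spin(left)): x=-2 y=-1 heading=W
step 2 (straight(3)): x=-5 y=-1 heading=W
no 1-step plan works, so 2 is optimal.

spin(left), straight(3)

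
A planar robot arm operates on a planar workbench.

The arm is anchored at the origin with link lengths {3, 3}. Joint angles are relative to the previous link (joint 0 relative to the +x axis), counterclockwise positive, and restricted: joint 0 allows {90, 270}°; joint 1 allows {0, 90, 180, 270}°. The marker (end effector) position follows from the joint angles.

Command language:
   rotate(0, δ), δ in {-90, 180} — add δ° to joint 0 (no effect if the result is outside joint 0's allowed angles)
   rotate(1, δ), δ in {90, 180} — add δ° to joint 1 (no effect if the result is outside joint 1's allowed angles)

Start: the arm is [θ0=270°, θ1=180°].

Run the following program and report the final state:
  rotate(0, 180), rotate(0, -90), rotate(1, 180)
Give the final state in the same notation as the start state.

t0: [θ0=270°, θ1=180°]
step 1 (rotate(0, 180)): [θ0=90°, θ1=180°]
step 2 (rotate(0, -90)): [θ0=90°, θ1=180°]
step 3 (rotate(1, 180)): [θ0=90°, θ1=0°]

[θ0=90°, θ1=0°]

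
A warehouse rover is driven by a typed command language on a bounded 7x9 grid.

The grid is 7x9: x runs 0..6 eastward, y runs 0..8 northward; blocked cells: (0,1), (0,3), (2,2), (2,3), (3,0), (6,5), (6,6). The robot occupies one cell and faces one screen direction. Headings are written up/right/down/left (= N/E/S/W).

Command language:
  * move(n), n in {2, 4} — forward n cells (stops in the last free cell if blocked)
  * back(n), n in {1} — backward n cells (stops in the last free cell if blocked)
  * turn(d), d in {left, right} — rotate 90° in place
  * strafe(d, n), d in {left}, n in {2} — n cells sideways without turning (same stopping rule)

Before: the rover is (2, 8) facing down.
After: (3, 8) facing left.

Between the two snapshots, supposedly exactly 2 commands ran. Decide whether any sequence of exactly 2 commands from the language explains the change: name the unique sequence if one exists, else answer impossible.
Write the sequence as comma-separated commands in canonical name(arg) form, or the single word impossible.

turn(right), back(1)

key: cell and facing (now W) both changed — the 2 commands mix motion and turning
initial: (2, 8) facing down
step 1 (turn(right)): (2, 8) facing left
step 2 (back(1)): (3, 8) facing left
all 36 alternatives checked — unique.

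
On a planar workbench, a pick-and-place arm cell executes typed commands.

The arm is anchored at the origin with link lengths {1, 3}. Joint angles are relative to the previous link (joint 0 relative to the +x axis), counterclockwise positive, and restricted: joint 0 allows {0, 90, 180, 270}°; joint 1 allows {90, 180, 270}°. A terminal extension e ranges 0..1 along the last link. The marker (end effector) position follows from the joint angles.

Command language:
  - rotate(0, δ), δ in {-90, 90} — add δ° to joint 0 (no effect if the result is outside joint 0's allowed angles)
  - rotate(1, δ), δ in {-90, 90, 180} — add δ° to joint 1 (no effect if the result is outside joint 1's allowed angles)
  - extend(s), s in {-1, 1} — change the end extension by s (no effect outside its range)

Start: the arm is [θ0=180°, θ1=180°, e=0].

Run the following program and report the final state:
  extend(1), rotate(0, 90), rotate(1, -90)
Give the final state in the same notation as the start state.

initial: [θ0=180°, θ1=180°, e=0]
[1] after extend(1): [θ0=180°, θ1=180°, e=1]
[2] after rotate(0, 90): [θ0=270°, θ1=180°, e=1]
[3] after rotate(1, -90): [θ0=270°, θ1=90°, e=1]

[θ0=270°, θ1=90°, e=1]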